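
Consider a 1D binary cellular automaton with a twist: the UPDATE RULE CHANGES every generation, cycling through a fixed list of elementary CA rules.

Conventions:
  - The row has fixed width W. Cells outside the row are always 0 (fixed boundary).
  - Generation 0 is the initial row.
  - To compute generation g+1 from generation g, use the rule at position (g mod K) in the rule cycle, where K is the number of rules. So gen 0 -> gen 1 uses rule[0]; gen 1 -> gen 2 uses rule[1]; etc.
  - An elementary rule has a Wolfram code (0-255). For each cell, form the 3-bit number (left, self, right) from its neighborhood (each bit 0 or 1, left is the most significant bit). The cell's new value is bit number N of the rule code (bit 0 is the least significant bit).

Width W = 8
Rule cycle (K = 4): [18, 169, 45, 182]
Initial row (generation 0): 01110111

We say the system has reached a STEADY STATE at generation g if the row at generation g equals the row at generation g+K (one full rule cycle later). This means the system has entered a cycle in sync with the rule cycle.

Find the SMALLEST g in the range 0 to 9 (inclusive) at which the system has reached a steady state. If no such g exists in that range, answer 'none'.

Gen 0: 01110111
Gen 1 (rule 18): 10000000
Gen 2 (rule 169): 00111111
Gen 3 (rule 45): 10100000
Gen 4 (rule 182): 11110000
Gen 5 (rule 18): 00001000
Gen 6 (rule 169): 11100011
Gen 7 (rule 45): 10001010
Gen 8 (rule 182): 11011111
Gen 9 (rule 18): 00000000
Gen 10 (rule 169): 11111111
Gen 11 (rule 45): 10000000
Gen 12 (rule 182): 11000000
Gen 13 (rule 18): 00100000

Answer: none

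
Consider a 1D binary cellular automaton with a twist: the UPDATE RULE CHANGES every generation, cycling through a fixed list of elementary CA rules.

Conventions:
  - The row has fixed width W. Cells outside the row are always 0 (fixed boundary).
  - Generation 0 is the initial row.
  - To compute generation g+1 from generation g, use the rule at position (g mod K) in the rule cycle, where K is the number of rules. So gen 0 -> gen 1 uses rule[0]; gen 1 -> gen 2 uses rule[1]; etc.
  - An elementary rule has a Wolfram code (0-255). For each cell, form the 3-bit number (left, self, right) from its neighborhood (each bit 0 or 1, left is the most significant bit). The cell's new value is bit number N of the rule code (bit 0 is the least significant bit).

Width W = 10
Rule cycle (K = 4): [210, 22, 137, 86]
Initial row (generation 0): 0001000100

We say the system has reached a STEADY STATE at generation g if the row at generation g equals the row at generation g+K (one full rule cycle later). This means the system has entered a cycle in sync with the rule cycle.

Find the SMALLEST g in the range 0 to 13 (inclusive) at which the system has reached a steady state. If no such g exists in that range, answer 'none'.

Answer: none

Derivation:
Gen 0: 0001000100
Gen 1 (rule 210): 0010101010
Gen 2 (rule 22): 0110101011
Gen 3 (rule 137): 0100000010
Gen 4 (rule 86): 1110000111
Gen 5 (rule 210): 0111001011
Gen 6 (rule 22): 1000111000
Gen 7 (rule 137): 0010110011
Gen 8 (rule 86): 0110011101
Gen 9 (rule 210): 1011101100
Gen 10 (rule 22): 1000000010
Gen 11 (rule 137): 0011111000
Gen 12 (rule 86): 0100001100
Gen 13 (rule 210): 1010010110
Gen 14 (rule 22): 1011110001
Gen 15 (rule 137): 0011100100
Gen 16 (rule 86): 0100111110
Gen 17 (rule 210): 1011011111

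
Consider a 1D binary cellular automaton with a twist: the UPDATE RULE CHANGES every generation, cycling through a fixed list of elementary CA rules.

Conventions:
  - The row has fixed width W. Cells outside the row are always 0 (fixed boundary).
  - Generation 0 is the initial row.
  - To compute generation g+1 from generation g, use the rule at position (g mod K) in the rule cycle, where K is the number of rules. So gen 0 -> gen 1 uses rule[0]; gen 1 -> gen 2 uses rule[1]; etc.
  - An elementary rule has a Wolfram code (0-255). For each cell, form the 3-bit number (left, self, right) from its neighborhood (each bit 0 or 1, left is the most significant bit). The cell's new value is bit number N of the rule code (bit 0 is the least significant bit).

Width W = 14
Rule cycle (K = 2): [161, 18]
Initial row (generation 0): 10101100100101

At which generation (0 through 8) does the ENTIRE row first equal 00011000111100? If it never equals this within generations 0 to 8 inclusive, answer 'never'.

Answer: never

Derivation:
Gen 0: 10101100100101
Gen 1 (rule 161): 01010000000010
Gen 2 (rule 18): 10001000000101
Gen 3 (rule 161): 00100011110010
Gen 4 (rule 18): 01010100001101
Gen 5 (rule 161): 00101001100010
Gen 6 (rule 18): 01000110010101
Gen 7 (rule 161): 00010000001010
Gen 8 (rule 18): 00101000010001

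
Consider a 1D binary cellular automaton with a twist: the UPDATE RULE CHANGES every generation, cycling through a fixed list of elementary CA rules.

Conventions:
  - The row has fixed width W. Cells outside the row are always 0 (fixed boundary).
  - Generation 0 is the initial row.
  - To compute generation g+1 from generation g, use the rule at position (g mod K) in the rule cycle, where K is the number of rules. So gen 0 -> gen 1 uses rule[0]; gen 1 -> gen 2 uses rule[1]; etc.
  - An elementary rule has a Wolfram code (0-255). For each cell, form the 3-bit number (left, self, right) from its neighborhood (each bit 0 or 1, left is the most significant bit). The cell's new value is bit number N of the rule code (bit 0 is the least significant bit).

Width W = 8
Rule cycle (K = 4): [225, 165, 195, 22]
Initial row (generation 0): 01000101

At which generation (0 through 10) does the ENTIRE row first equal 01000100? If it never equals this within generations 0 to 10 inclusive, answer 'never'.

Gen 0: 01000101
Gen 1 (rule 225): 00010010
Gen 2 (rule 165): 11010010
Gen 3 (rule 195): 01000100
Gen 4 (rule 22): 11101110
Gen 5 (rule 225): 01110110
Gen 6 (rule 165): 00101000
Gen 7 (rule 195): 11000011
Gen 8 (rule 22): 00100100
Gen 9 (rule 225): 10000001
Gen 10 (rule 165): 10111101

Answer: 3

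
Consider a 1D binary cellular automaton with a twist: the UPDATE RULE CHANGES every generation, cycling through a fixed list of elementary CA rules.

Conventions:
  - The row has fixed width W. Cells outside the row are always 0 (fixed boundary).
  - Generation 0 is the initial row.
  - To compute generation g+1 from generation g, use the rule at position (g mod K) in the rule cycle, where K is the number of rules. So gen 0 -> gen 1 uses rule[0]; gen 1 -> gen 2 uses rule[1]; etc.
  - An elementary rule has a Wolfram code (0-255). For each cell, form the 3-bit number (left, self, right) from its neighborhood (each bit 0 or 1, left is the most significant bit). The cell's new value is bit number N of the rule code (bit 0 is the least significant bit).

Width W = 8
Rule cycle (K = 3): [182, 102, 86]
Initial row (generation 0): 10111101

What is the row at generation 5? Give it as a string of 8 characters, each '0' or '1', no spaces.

Answer: 00000001

Derivation:
Gen 0: 10111101
Gen 1 (rule 182): 11011011
Gen 2 (rule 102): 01101101
Gen 3 (rule 86): 10100101
Gen 4 (rule 182): 11111111
Gen 5 (rule 102): 00000001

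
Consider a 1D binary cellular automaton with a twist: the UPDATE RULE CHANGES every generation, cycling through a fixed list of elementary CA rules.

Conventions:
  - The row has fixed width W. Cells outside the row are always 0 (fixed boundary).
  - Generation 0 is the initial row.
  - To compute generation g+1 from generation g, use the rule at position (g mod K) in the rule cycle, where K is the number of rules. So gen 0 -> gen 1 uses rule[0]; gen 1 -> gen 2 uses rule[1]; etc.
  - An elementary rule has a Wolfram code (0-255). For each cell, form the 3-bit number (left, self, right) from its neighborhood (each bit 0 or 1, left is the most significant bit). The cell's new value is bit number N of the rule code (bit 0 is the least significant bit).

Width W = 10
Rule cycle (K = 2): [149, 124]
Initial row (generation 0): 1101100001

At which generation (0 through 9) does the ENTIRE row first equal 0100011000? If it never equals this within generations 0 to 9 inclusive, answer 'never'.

Gen 0: 1101100001
Gen 1 (rule 149): 0000011101
Gen 2 (rule 124): 0000010111
Gen 3 (rule 149): 1111010010
Gen 4 (rule 124): 1001111011
Gen 5 (rule 149): 1100110000
Gen 6 (rule 124): 1110111000
Gen 7 (rule 149): 0100010111
Gen 8 (rule 124): 0110011101
Gen 9 (rule 149): 0001001001

Answer: never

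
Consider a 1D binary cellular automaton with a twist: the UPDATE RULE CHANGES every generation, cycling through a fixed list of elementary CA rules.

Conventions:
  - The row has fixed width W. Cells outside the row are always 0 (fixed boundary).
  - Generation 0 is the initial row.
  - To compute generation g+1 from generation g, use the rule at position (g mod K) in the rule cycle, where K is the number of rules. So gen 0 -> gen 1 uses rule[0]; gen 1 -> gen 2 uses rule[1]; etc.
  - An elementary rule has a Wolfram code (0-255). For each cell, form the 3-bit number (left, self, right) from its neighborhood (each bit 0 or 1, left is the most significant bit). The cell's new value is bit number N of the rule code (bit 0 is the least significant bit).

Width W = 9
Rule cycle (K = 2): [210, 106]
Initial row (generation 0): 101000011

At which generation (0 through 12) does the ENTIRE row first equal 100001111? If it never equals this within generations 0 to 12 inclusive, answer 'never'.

Answer: never

Derivation:
Gen 0: 101000011
Gen 1 (rule 210): 000100101
Gen 2 (rule 106): 001001010
Gen 3 (rule 210): 010110001
Gen 4 (rule 106): 101110010
Gen 5 (rule 210): 000111101
Gen 6 (rule 106): 001100110
Gen 7 (rule 210): 010111011
Gen 8 (rule 106): 101101111
Gen 9 (rule 210): 000100111
Gen 10 (rule 106): 001001101
Gen 11 (rule 210): 010110100
Gen 12 (rule 106): 101111000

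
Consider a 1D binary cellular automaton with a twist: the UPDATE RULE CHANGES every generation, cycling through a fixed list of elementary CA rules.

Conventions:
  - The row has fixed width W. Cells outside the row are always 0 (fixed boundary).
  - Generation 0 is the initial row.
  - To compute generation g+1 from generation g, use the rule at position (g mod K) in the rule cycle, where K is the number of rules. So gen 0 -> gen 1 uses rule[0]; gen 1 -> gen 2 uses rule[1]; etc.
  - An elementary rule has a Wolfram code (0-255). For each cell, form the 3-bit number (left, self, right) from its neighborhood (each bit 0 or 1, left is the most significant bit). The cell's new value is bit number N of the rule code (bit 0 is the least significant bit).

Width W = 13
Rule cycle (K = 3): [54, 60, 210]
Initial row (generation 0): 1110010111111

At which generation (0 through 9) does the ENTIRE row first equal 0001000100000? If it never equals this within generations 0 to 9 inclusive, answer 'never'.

Answer: 2

Derivation:
Gen 0: 1110010111111
Gen 1 (rule 54): 0001111000000
Gen 2 (rule 60): 0001000100000
Gen 3 (rule 210): 0010101010000
Gen 4 (rule 54): 0111111111000
Gen 5 (rule 60): 0100000000100
Gen 6 (rule 210): 1010000001010
Gen 7 (rule 54): 1111000011111
Gen 8 (rule 60): 1000100010000
Gen 9 (rule 210): 0101010101000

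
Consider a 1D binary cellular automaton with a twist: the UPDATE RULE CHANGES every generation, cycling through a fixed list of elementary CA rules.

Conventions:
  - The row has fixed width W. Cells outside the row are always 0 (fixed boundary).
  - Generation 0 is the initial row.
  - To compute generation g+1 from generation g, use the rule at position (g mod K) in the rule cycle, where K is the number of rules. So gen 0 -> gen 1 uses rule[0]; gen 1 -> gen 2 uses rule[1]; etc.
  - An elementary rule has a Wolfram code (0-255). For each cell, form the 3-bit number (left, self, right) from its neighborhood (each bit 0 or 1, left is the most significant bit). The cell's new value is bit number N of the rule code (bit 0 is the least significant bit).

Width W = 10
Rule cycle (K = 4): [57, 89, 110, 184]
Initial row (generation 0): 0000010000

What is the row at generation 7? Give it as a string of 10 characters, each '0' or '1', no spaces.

Answer: 0110111100

Derivation:
Gen 0: 0000010000
Gen 1 (rule 57): 1111001111
Gen 2 (rule 89): 1001101001
Gen 3 (rule 110): 1011111011
Gen 4 (rule 184): 0111110110
Gen 5 (rule 57): 0100001101
Gen 6 (rule 89): 0011101100
Gen 7 (rule 110): 0110111100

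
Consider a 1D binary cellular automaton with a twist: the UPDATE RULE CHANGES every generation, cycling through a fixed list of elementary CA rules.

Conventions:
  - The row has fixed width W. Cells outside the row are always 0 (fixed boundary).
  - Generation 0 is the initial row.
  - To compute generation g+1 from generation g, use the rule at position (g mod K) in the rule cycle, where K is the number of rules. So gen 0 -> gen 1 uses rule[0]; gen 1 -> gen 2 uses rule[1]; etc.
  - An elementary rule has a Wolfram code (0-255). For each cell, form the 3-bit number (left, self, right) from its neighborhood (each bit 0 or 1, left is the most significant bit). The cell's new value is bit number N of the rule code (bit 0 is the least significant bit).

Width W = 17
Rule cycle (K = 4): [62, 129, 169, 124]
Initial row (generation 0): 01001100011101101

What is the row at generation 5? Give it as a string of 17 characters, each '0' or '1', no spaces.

Answer: 11001110000000011

Derivation:
Gen 0: 01001100011101101
Gen 1 (rule 62): 11111010110011011
Gen 2 (rule 129): 01110000000000000
Gen 3 (rule 169): 01100111111111111
Gen 4 (rule 124): 01110100000000001
Gen 5 (rule 62): 11001110000000011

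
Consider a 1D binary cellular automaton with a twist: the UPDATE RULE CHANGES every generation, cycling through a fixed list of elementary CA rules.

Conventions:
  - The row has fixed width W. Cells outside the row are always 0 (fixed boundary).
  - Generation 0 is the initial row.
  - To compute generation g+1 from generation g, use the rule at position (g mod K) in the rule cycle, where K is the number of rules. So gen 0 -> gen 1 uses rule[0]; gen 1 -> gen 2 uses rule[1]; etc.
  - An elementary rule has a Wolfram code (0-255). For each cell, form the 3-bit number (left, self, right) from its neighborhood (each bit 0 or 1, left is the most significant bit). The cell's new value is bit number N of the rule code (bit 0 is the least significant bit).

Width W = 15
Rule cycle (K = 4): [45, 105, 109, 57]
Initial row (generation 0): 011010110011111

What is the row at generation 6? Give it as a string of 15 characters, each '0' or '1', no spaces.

Answer: 001100100100010

Derivation:
Gen 0: 011010110011111
Gen 1 (rule 45): 010111100010000
Gen 2 (rule 105): 001100101000111
Gen 3 (rule 109): 101100111010101
Gen 4 (rule 57): 011010100101010
Gen 5 (rule 45): 010111100111110
Gen 6 (rule 105): 001100100100010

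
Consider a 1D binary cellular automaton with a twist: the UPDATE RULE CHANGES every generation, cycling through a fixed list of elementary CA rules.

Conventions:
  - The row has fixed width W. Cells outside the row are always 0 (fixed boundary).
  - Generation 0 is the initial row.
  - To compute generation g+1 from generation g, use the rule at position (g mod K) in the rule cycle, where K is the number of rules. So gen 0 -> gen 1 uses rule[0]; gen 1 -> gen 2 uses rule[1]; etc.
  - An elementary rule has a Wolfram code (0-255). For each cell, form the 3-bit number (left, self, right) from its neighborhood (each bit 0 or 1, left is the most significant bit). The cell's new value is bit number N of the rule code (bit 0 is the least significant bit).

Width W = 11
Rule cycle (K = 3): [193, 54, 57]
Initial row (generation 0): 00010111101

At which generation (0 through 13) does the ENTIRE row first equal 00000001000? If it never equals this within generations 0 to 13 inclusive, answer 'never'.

Gen 0: 00010111101
Gen 1 (rule 193): 11000011100
Gen 2 (rule 54): 00100100010
Gen 3 (rule 57): 10010011001
Gen 4 (rule 193): 00000001000
Gen 5 (rule 54): 00000011100
Gen 6 (rule 57): 11111010011
Gen 7 (rule 193): 01111000001
Gen 8 (rule 54): 10000100011
Gen 9 (rule 57): 01110011010
Gen 10 (rule 193): 00110001000
Gen 11 (rule 54): 01001011100
Gen 12 (rule 57): 00100110011
Gen 13 (rule 193): 10000010001

Answer: 4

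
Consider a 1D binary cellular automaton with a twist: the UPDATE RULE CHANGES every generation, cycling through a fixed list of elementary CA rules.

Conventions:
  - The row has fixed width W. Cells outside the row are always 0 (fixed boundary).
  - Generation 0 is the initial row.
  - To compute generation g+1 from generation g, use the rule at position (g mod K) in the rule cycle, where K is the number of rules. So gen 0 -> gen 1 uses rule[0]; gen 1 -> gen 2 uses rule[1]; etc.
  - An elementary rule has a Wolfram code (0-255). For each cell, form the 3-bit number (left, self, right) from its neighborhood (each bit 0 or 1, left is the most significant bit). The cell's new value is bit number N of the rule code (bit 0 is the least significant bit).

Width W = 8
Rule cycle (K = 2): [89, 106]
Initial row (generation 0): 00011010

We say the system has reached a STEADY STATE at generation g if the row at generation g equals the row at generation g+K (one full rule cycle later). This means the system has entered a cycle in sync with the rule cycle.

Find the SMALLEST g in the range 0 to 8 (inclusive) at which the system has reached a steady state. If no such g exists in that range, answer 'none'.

Answer: 5

Derivation:
Gen 0: 00011010
Gen 1 (rule 89): 11011001
Gen 2 (rule 106): 11111010
Gen 3 (rule 89): 10001001
Gen 4 (rule 106): 00010010
Gen 5 (rule 89): 11001001
Gen 6 (rule 106): 11010010
Gen 7 (rule 89): 11001001
Gen 8 (rule 106): 11010010
Gen 9 (rule 89): 11001001
Gen 10 (rule 106): 11010010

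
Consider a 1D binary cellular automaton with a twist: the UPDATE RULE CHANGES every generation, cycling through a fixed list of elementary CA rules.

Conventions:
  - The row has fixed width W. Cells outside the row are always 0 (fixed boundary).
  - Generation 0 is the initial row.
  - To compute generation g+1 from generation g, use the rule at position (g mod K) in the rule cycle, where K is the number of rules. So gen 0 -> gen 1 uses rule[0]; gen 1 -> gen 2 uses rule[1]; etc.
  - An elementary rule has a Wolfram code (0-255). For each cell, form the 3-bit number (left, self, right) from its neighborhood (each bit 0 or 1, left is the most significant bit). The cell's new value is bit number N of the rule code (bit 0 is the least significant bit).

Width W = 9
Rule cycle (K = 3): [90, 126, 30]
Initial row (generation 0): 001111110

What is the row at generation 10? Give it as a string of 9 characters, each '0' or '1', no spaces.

Gen 0: 001111110
Gen 1 (rule 90): 011000011
Gen 2 (rule 126): 111100111
Gen 3 (rule 30): 100011100
Gen 4 (rule 90): 010110110
Gen 5 (rule 126): 111111111
Gen 6 (rule 30): 100000000
Gen 7 (rule 90): 010000000
Gen 8 (rule 126): 111000000
Gen 9 (rule 30): 100100000
Gen 10 (rule 90): 011010000

Answer: 011010000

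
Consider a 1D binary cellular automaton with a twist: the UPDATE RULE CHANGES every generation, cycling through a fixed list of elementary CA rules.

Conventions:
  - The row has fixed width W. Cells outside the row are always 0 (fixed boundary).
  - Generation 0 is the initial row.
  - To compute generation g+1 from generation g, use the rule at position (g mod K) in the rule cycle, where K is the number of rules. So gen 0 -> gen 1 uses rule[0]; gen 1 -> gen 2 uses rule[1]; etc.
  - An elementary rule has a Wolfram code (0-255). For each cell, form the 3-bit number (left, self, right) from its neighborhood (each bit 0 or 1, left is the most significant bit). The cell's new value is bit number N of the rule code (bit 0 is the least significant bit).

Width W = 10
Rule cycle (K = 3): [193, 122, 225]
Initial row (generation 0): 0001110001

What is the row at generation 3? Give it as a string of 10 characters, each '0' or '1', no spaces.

Gen 0: 0001110001
Gen 1 (rule 193): 1100110100
Gen 2 (rule 122): 1111111010
Gen 3 (rule 225): 0111111100

Answer: 0111111100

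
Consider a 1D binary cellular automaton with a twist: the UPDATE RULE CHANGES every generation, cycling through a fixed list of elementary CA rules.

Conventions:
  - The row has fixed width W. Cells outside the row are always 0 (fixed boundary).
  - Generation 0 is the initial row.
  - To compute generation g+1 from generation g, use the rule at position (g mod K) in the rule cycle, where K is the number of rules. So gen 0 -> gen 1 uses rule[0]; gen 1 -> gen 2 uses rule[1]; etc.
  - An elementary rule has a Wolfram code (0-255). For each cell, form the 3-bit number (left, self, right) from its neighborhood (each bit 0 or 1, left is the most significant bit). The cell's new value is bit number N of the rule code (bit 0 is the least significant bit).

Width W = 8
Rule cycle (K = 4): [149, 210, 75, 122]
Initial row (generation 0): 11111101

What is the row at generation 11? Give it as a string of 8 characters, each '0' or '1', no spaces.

Gen 0: 11111101
Gen 1 (rule 149): 01111001
Gen 2 (rule 210): 10111110
Gen 3 (rule 75): 00100010
Gen 4 (rule 122): 01010101
Gen 5 (rule 149): 01010101
Gen 6 (rule 210): 10000000
Gen 7 (rule 75): 00111111
Gen 8 (rule 122): 01100001
Gen 9 (rule 149): 00011101
Gen 10 (rule 210): 00101100
Gen 11 (rule 75): 11001101

Answer: 11001101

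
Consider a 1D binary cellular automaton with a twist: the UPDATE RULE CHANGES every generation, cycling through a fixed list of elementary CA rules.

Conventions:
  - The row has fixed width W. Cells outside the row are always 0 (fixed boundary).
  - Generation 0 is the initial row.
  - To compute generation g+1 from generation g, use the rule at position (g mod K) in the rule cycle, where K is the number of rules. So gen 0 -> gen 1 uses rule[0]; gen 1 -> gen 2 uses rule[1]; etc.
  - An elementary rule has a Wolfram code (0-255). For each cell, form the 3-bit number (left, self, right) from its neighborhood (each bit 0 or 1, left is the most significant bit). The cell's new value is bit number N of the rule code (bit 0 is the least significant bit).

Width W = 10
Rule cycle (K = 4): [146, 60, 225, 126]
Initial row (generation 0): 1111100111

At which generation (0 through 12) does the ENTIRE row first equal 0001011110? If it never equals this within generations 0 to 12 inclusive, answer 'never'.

Gen 0: 1111100111
Gen 1 (rule 146): 0111011010
Gen 2 (rule 60): 0100110111
Gen 3 (rule 225): 0000011011
Gen 4 (rule 126): 0000111111
Gen 5 (rule 146): 0001011110
Gen 6 (rule 60): 0001110001
Gen 7 (rule 225): 1100110100
Gen 8 (rule 126): 1111111110
Gen 9 (rule 146): 0111111101
Gen 10 (rule 60): 0100000011
Gen 11 (rule 225): 0001111001
Gen 12 (rule 126): 0011001111

Answer: 5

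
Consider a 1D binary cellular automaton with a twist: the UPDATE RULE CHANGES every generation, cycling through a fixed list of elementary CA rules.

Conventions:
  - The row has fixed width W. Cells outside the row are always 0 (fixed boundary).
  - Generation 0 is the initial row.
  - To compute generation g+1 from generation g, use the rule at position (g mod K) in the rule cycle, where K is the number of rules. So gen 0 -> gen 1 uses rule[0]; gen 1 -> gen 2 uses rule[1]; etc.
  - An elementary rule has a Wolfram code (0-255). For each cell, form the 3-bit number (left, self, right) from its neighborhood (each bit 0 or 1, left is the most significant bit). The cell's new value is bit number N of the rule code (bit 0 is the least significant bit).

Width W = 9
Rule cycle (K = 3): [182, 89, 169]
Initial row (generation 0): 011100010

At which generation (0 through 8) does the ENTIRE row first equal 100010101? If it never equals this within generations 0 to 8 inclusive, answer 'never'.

Answer: never

Derivation:
Gen 0: 011100010
Gen 1 (rule 182): 101010111
Gen 2 (rule 89): 000000101
Gen 3 (rule 169): 111110010
Gen 4 (rule 182): 011101111
Gen 5 (rule 89): 010101001
Gen 6 (rule 169): 001010000
Gen 7 (rule 182): 011111000
Gen 8 (rule 89): 010001111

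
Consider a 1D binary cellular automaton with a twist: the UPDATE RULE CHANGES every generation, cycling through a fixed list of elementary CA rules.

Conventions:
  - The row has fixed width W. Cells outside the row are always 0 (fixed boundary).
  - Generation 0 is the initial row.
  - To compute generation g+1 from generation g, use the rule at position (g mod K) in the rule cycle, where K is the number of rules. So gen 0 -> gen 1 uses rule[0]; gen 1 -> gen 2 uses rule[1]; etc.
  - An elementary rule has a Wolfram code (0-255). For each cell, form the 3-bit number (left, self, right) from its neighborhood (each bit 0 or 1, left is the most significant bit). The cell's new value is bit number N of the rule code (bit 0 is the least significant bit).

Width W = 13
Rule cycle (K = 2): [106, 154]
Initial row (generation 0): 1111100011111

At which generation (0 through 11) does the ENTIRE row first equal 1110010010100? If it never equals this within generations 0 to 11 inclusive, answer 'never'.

Gen 0: 1111100011111
Gen 1 (rule 106): 1000100110001
Gen 2 (rule 154): 0101011101010
Gen 3 (rule 106): 1010110110100
Gen 4 (rule 154): 0000100100010
Gen 5 (rule 106): 0001001000100
Gen 6 (rule 154): 0010110101010
Gen 7 (rule 106): 0101111010100
Gen 8 (rule 154): 1001110000010
Gen 9 (rule 106): 0011010000100
Gen 10 (rule 154): 0110001001010
Gen 11 (rule 106): 1110010010100

Answer: 11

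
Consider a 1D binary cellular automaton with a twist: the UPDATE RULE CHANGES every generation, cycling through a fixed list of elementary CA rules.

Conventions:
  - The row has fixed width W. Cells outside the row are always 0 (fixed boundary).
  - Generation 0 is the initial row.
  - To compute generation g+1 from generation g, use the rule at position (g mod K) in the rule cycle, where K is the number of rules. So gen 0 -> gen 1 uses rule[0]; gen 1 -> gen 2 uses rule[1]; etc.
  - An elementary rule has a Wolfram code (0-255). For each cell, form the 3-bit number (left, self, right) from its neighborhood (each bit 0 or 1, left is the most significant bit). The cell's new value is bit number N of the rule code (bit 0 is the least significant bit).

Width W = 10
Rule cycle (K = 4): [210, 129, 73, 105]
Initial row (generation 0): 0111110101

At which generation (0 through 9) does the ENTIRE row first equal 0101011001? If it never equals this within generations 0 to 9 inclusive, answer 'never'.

Gen 0: 0111110101
Gen 1 (rule 210): 1011110000
Gen 2 (rule 129): 0001100111
Gen 3 (rule 73): 1101100101
Gen 4 (rule 105): 1111100010
Gen 5 (rule 210): 0111110101
Gen 6 (rule 129): 0011100000
Gen 7 (rule 73): 1010101111
Gen 8 (rule 105): 0101011001
Gen 9 (rule 210): 1000001110

Answer: 8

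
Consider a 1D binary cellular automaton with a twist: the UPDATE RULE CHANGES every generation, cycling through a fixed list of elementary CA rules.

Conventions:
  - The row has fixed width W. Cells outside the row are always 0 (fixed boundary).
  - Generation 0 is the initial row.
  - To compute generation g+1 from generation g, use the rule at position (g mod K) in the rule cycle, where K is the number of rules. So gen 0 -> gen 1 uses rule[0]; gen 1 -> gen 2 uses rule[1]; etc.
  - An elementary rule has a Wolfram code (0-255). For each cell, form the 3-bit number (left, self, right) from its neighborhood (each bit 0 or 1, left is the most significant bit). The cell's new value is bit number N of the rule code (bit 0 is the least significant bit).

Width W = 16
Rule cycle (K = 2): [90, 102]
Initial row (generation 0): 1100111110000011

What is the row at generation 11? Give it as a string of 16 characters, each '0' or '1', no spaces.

Answer: 1000001000111100

Derivation:
Gen 0: 1100111110000011
Gen 1 (rule 90): 1111100011000111
Gen 2 (rule 102): 0000100101001001
Gen 3 (rule 90): 0001011000110110
Gen 4 (rule 102): 0011101001011010
Gen 5 (rule 90): 0110100110011001
Gen 6 (rule 102): 1011101010101011
Gen 7 (rule 90): 0010100000000011
Gen 8 (rule 102): 0111100000000101
Gen 9 (rule 90): 1100110000001000
Gen 10 (rule 102): 0101010000011000
Gen 11 (rule 90): 1000001000111100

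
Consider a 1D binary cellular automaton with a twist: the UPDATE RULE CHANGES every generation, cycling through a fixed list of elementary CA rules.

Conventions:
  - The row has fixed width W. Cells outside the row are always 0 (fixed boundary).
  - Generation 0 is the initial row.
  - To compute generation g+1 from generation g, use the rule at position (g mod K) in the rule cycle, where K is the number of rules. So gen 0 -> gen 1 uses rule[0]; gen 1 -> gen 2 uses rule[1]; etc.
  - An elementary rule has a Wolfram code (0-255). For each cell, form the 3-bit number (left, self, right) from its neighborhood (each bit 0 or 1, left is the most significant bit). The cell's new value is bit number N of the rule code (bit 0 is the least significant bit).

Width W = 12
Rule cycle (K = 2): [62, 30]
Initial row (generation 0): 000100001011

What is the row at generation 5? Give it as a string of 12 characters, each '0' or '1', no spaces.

Gen 0: 000100001011
Gen 1 (rule 62): 001110011110
Gen 2 (rule 30): 011001110001
Gen 3 (rule 62): 110111001011
Gen 4 (rule 30): 100100111010
Gen 5 (rule 62): 111111100111

Answer: 111111100111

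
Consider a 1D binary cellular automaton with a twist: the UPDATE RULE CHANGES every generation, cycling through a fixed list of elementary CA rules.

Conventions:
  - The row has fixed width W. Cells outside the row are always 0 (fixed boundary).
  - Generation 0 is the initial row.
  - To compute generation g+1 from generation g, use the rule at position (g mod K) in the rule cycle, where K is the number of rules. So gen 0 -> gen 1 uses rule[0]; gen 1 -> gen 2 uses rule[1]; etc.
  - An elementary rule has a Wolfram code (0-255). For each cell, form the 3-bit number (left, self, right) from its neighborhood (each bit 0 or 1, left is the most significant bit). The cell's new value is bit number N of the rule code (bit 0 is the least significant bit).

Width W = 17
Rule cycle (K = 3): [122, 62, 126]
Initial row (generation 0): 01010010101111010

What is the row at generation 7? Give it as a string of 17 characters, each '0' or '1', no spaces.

Gen 0: 01010010101111010
Gen 1 (rule 122): 10101101011001101
Gen 2 (rule 62): 11111011110111011
Gen 3 (rule 126): 10001110011101111
Gen 4 (rule 122): 01011011110111001
Gen 5 (rule 62): 11110110001100111
Gen 6 (rule 126): 10011111011111101
Gen 7 (rule 122): 01110001110000110

Answer: 01110001110000110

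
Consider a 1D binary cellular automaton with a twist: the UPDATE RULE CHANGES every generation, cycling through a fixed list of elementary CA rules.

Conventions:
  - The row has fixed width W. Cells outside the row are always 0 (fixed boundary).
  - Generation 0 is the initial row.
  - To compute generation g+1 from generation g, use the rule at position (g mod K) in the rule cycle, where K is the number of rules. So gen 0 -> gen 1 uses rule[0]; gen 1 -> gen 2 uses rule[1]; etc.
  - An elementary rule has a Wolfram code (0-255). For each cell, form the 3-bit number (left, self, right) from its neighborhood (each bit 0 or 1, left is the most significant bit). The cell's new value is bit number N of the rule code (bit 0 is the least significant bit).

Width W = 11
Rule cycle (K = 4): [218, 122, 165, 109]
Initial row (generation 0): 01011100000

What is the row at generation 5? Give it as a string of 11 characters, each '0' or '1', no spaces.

Answer: 00001111011

Derivation:
Gen 0: 01011100000
Gen 1 (rule 218): 10011110000
Gen 2 (rule 122): 01110011000
Gen 3 (rule 165): 00100000011
Gen 4 (rule 109): 10101111011
Gen 5 (rule 218): 00001111011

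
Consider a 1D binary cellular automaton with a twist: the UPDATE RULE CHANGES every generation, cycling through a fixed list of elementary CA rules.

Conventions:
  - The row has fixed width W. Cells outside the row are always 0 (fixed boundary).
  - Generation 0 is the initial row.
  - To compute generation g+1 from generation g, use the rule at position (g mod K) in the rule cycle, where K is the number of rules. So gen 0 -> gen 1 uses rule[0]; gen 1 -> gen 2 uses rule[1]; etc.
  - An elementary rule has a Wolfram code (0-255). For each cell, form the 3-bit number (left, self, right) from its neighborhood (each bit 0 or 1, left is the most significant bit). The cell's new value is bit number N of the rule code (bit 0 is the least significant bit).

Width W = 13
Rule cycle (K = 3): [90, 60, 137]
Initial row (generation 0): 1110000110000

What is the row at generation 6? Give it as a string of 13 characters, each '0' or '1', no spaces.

Gen 0: 1110000110000
Gen 1 (rule 90): 1011001111000
Gen 2 (rule 60): 1110101000100
Gen 3 (rule 137): 1100000010001
Gen 4 (rule 90): 1110000101010
Gen 5 (rule 60): 1001000111111
Gen 6 (rule 137): 0000010111110

Answer: 0000010111110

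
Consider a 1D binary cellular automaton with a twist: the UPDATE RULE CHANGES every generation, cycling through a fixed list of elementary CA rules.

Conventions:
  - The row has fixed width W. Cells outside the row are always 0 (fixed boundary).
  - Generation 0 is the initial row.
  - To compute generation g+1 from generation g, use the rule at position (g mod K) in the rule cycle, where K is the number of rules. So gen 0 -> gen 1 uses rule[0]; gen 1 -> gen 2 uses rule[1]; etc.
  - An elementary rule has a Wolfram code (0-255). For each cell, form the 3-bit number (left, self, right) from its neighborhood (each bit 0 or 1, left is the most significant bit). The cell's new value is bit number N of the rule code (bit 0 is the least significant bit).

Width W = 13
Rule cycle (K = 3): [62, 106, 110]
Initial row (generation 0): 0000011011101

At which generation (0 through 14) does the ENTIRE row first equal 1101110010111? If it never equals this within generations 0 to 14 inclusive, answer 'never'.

Gen 0: 0000011011101
Gen 1 (rule 62): 0000110110011
Gen 2 (rule 106): 0001111110111
Gen 3 (rule 110): 0011000011101
Gen 4 (rule 62): 0110100110011
Gen 5 (rule 106): 1111001110111
Gen 6 (rule 110): 1001011011101
Gen 7 (rule 62): 1111110110011
Gen 8 (rule 106): 1000011110111
Gen 9 (rule 110): 1000110011101
Gen 10 (rule 62): 1101101110011
Gen 11 (rule 106): 1111111010111
Gen 12 (rule 110): 1000001111101
Gen 13 (rule 62): 1100011000011
Gen 14 (rule 106): 1100111000111

Answer: never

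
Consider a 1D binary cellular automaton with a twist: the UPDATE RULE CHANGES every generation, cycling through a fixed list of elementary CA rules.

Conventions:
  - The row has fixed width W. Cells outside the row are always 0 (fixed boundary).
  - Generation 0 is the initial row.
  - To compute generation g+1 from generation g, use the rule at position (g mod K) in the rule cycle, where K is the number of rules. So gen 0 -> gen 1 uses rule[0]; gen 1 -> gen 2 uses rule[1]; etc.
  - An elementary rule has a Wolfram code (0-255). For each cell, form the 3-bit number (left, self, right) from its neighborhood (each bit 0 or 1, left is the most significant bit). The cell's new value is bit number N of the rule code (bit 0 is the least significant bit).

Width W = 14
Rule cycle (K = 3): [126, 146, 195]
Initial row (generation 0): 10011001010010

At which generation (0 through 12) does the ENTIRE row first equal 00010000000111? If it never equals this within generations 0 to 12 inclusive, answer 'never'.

Gen 0: 10011001010010
Gen 1 (rule 126): 11111111111111
Gen 2 (rule 146): 01111111111110
Gen 3 (rule 195): 10111111111110
Gen 4 (rule 126): 11100000000011
Gen 5 (rule 146): 01010000000100
Gen 6 (rule 195): 10000111111001
Gen 7 (rule 126): 11001100001111
Gen 8 (rule 146): 00110010010110
Gen 9 (rule 195): 11010100100010
Gen 10 (rule 126): 11111111110111
Gen 11 (rule 146): 01111111100010
Gen 12 (rule 195): 10111111101100

Answer: never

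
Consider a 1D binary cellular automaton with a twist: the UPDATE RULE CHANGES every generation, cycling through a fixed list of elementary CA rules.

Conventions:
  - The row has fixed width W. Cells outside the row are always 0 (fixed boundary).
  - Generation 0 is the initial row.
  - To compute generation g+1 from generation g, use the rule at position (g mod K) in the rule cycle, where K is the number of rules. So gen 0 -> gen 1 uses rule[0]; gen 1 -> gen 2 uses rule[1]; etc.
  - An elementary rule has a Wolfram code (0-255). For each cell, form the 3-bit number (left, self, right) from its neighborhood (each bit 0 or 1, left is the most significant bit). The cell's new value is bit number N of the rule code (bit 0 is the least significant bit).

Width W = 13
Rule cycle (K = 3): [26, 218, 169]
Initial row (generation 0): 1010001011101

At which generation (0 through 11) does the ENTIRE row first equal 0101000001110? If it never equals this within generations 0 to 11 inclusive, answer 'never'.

Answer: 4

Derivation:
Gen 0: 1010001011101
Gen 1 (rule 26): 0001010010000
Gen 2 (rule 218): 0010001101000
Gen 3 (rule 169): 1000101010011
Gen 4 (rule 26): 0101000001110
Gen 5 (rule 218): 1000100011111
Gen 6 (rule 169): 0010001011110
Gen 7 (rule 26): 0101010010001
Gen 8 (rule 218): 1000001101010
Gen 9 (rule 169): 0011101010100
Gen 10 (rule 26): 0110000000010
Gen 11 (rule 218): 1111000000101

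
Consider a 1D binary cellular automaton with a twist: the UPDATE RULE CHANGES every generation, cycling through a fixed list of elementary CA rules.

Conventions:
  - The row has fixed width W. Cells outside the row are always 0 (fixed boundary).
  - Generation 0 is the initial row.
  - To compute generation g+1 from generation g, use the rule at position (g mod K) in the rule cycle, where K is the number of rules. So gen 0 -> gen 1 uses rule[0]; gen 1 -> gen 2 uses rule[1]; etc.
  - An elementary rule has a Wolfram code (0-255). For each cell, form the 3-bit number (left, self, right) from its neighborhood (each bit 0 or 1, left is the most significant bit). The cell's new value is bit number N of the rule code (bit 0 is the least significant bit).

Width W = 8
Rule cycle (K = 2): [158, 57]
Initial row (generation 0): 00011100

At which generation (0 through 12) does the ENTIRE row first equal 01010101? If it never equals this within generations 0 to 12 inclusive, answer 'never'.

Answer: 8

Derivation:
Gen 0: 00011100
Gen 1 (rule 158): 00111010
Gen 2 (rule 57): 10100101
Gen 3 (rule 158): 10111101
Gen 4 (rule 57): 01100010
Gen 5 (rule 158): 11010111
Gen 6 (rule 57): 10101100
Gen 7 (rule 158): 10101010
Gen 8 (rule 57): 01010101
Gen 9 (rule 158): 11010101
Gen 10 (rule 57): 10101010
Gen 11 (rule 158): 10101011
Gen 12 (rule 57): 01010110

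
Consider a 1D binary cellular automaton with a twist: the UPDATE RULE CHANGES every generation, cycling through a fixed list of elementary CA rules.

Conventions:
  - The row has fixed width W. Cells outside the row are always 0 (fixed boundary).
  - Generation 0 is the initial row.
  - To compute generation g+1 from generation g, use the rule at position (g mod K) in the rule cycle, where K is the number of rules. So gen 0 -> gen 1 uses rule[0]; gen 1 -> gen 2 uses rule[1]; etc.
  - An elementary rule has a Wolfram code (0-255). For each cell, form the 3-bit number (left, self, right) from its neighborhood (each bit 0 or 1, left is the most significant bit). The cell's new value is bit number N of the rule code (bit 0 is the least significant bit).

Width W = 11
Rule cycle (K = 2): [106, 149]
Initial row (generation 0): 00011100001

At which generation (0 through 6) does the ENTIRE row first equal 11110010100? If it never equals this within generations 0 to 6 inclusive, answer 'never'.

Answer: never

Derivation:
Gen 0: 00011100001
Gen 1 (rule 106): 00110100010
Gen 2 (rule 149): 10000111011
Gen 3 (rule 106): 00001101111
Gen 4 (rule 149): 11100000110
Gen 5 (rule 106): 10100001110
Gen 6 (rule 149): 10111100101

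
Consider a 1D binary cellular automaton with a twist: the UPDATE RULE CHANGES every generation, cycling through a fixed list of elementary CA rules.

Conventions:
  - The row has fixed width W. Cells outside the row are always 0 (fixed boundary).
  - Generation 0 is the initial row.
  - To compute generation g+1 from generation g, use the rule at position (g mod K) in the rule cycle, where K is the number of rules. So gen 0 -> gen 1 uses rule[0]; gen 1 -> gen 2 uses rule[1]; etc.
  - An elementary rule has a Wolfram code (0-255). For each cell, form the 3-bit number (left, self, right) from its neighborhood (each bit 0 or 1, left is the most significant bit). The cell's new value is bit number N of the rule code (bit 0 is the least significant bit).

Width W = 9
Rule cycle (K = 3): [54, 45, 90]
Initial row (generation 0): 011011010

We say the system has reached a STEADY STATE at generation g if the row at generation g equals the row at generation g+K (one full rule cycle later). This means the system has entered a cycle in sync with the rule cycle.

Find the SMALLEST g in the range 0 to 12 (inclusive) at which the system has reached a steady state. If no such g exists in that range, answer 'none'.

Answer: 0

Derivation:
Gen 0: 011011010
Gen 1 (rule 54): 100100111
Gen 2 (rule 45): 100100100
Gen 3 (rule 90): 011011010
Gen 4 (rule 54): 100100111
Gen 5 (rule 45): 100100100
Gen 6 (rule 90): 011011010
Gen 7 (rule 54): 100100111
Gen 8 (rule 45): 100100100
Gen 9 (rule 90): 011011010
Gen 10 (rule 54): 100100111
Gen 11 (rule 45): 100100100
Gen 12 (rule 90): 011011010
Gen 13 (rule 54): 100100111
Gen 14 (rule 45): 100100100
Gen 15 (rule 90): 011011010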